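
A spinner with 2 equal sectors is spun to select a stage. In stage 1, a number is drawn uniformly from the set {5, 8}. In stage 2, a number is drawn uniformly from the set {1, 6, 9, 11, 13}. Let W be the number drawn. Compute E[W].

E[W | stage 1] = (5+8)/2 = 13/2.
E[W | stage 2] = (1+6+9+11+13)/5 = 8.
E[W] = (1/2)·(13/2) + (1/2)·(8) = 29/4.

29/4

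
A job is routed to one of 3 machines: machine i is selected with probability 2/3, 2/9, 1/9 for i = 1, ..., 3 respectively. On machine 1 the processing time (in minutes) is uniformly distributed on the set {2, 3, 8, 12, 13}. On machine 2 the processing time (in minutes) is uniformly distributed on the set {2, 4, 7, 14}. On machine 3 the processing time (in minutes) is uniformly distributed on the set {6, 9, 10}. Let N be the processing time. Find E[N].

2023/270

E[N | machine 1] = (2+3+8+12+13)/5 = 38/5.
E[N | machine 2] = (2+4+7+14)/4 = 27/4.
E[N | machine 3] = (6+9+10)/3 = 25/3.
E[N] = (2/3)·(38/5) + (2/9)·(27/4) + (1/9)·(25/3) = 2023/270.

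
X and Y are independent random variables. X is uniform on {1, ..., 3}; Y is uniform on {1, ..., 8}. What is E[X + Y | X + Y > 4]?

P(X + Y > 4) = 3/4.
Summing (X+Y)·P(x,y) over outcomes with X + Y > 4 gives 17/3.
E[X + Y | X + Y > 4] = (17/3) / (3/4) = 68/9.

68/9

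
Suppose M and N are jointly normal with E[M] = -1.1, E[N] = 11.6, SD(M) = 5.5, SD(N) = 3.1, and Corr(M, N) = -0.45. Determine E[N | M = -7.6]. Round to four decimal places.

The regression of N on M has slope ρ·σ_N/σ_M and passes through (μ_M, μ_N).
E[N | M=-7.6] = 11.6 + (-0.45)·(3.1/5.5)·(-7.6 − (-1.1)) = 11.6 + (-0.253636)·(-6.5) = 13.2486.

13.2486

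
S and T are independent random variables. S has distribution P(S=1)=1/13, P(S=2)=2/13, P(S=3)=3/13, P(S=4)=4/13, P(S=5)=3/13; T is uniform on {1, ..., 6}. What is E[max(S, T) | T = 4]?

55/13

P(T = 4) = 1/6.
Summing max(S,T)·P(x,y) over outcomes with T = 4 gives 55/78.
E[max(S, T) | T = 4] = (55/78) / (1/6) = 55/13.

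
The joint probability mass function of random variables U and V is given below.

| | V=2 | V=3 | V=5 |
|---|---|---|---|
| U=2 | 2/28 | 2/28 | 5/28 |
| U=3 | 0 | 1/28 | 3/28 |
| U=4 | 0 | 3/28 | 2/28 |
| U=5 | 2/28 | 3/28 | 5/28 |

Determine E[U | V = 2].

P(V = 2) = 1/7.
Σ U·P over the event = 2·(2/28) + 5·(2/28) = 1/2.
E[U | V = 2] = (1/2) / (1/7) = 7/2.

7/2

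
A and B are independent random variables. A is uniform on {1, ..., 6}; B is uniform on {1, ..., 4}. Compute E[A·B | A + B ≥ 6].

25/2

P(A + B ≥ 6) = 7/12.
Summing AB·P(x,y) over outcomes with A + B ≥ 6 gives 175/24.
E[A·B | A + B ≥ 6] = (175/24) / (7/12) = 25/2.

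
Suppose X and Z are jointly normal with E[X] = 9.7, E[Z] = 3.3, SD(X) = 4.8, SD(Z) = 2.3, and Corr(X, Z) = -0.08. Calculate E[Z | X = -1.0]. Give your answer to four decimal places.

The regression of Z on X has slope ρ·σ_Z/σ_X and passes through (μ_X, μ_Z).
E[Z | X=-1.0] = 3.3 + (-0.08)·(2.3/4.8)·(-1.0 − (9.7)) = 3.3 + (-0.038333)·(-10.7) = 3.7102.

3.7102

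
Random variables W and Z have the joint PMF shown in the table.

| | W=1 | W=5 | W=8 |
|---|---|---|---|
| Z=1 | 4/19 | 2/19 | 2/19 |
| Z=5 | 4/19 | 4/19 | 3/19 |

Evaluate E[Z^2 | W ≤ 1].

13

P(W ≤ 1) = 8/19.
Σ Z^2·P over the event = 1·(4/19) + 25·(4/19) = 104/19.
E[Z^2 | W ≤ 1] = (104/19) / (8/19) = 13.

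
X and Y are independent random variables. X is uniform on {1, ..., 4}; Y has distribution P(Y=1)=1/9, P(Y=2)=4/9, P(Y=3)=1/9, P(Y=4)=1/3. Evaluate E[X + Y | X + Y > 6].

52/7

P(X + Y > 6) = 7/36.
Summing (X+Y)·P(x,y) over outcomes with X + Y > 6 gives 13/9.
E[X + Y | X + Y > 6] = (13/9) / (7/36) = 52/7.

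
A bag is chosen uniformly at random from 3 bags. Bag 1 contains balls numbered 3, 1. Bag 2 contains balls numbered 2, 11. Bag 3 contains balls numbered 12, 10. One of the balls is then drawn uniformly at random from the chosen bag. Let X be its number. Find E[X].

13/2

E[X | bag 1] = (3+1)/2 = 2.
E[X | bag 2] = (2+11)/2 = 13/2.
E[X | bag 3] = (12+10)/2 = 11.
By the law of total expectation,
E[X] = (1/3)·(2) + (1/3)·(13/2) + (1/3)·(11) = 13/2.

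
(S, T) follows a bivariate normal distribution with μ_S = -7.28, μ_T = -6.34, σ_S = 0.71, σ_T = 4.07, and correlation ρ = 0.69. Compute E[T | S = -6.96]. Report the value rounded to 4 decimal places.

The regression of T on S has slope ρ·σ_T/σ_S and passes through (μ_S, μ_T).
E[T | S=-6.96] = -6.34 + (0.69)·(4.07/0.71)·(-6.96 − (-7.28)) = -6.34 + (3.9554)·(0.32) = -5.0743.

-5.0743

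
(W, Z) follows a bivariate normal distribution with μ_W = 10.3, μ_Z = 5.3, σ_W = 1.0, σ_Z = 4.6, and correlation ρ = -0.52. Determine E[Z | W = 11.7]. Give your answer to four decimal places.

1.9512

E[Z | W=x] = μ_Z + ρ(σ_Z/σ_W)(x − μ_W) for jointly normal variables.
E[Z | W=11.7] = 5.3 + (-0.52)·(4.6/1.0)·(11.7 − (10.3)) = 5.3 + (-2.392)·(1.4) = 1.9512.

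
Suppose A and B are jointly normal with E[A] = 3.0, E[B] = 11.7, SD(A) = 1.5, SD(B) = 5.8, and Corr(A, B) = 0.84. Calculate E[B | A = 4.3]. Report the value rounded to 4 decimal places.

For a bivariate normal, E[B | A=x] = μ_B + ρ·(σ_B/σ_A)·(x − μ_A).
E[B | A=4.3] = 11.7 + (0.84)·(5.8/1.5)·(4.3 − (3.0)) = 11.7 + (3.248)·(1.3) = 15.9224.

15.9224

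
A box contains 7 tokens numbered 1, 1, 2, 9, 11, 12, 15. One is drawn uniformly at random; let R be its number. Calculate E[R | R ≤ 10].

13/4

P(R ≤ 10) = 4/7.
Σ over the event: 1·2/7 + 2·1/7 + 9·1/7 = 13/7.
E[R | R ≤ 10] = (13/7) / (4/7) = 13/4.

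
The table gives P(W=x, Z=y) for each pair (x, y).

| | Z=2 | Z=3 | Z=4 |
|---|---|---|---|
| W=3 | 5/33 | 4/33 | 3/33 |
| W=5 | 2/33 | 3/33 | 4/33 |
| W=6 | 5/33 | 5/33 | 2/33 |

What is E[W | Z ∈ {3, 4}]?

P(Z ∈ {3, 4}) = 7/11.
Σ W·P over the event = 3·(4/33) + 3·(3/33) + 5·(3/33) + 5·(4/33) + 6·(5/33) + 6·(2/33) = 98/33.
E[W | Z ∈ {3, 4}] = (98/33) / (7/11) = 14/3.

14/3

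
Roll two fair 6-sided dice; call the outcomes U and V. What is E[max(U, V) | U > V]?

P(U > V) = 5/12.
Summing max(U,V)·P(x,y) over outcomes with U > V gives 35/18.
E[max(U, V) | U > V] = (35/18) / (5/12) = 14/3.

14/3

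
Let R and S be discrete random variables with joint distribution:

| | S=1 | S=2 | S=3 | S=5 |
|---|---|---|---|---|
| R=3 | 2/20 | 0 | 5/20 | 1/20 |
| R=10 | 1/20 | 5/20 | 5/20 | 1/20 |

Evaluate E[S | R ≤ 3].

11/4

P(R ≤ 3) = 2/5.
Σ S·P over the event = 1·(2/20) + 3·(5/20) + 5·(1/20) = 11/10.
E[S | R ≤ 3] = (11/10) / (2/5) = 11/4.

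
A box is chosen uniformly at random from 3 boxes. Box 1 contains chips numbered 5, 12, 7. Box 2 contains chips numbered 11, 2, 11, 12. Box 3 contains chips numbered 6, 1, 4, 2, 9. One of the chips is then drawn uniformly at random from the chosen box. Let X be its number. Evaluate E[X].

E[X | box 1] = (5+12+7)/3 = 8.
E[X | box 2] = (11+2+11+12)/4 = 9.
E[X | box 3] = (6+1+4+2+9)/5 = 22/5.
E[X] = (1/3)·(8) + (1/3)·(9) + (1/3)·(22/5) = 107/15.

107/15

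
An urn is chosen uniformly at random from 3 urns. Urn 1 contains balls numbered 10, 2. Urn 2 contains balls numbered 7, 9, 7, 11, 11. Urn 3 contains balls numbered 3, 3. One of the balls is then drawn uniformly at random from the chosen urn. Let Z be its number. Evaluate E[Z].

6

E[Z | urn 1] = (10+2)/2 = 6.
E[Z | urn 2] = (7+9+7+11+11)/5 = 9.
E[Z | urn 3] = (3+3)/2 = 3.
E[Z] = (1/3)·(6) + (1/3)·(9) + (1/3)·(3) = 6.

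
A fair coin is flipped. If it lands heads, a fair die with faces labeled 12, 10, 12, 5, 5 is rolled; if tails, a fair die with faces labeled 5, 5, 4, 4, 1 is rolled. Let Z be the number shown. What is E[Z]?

63/10

E[Z | heads] = (12+10+12+5+5)/5 = 44/5.
E[Z | tails] = (5+5+4+4+1)/5 = 19/5.
E[Z] = (1/2)·(44/5) + (1/2)·(19/5) = 63/10.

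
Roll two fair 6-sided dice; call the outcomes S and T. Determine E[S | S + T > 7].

14/3

P(S + T > 7) = 5/12.
Summing S·P(x,y) over outcomes with S + T > 7 gives 35/18.
E[S | S + T > 7] = (35/18) / (5/12) = 14/3.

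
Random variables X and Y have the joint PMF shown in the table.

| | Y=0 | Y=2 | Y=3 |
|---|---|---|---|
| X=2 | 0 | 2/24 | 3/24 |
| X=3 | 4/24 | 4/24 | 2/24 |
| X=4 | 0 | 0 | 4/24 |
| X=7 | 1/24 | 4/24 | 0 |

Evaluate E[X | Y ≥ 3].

P(Y ≥ 3) = 3/8.
Σ X·P over the event = 2·(3/24) + 3·(2/24) + 4·(4/24) = 7/6.
E[X | Y ≥ 3] = (7/6) / (3/8) = 28/9.

28/9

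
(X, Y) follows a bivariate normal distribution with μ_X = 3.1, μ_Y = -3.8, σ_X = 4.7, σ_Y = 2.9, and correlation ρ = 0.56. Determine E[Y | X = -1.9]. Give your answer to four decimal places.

For a bivariate normal, E[Y | X=x] = μ_Y + ρ·(σ_Y/σ_X)·(x − μ_X).
E[Y | X=-1.9] = -3.8 + (0.56)·(2.9/4.7)·(-1.9 − (3.1)) = -3.8 + (0.34553)·(-5) = -5.5277.

-5.5277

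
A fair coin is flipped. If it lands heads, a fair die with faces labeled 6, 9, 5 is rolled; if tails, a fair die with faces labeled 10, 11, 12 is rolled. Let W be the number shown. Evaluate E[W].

E[W | heads] = (6+9+5)/3 = 20/3.
E[W | tails] = (10+11+12)/3 = 11.
By the law of total expectation,
E[W] = (1/2)·(20/3) + (1/2)·(11) = 53/6.

53/6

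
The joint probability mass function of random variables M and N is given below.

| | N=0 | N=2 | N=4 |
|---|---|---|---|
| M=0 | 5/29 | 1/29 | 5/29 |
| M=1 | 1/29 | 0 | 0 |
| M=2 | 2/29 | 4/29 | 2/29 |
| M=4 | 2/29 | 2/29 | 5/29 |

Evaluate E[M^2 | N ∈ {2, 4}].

136/19

P(N ∈ {2, 4}) = 19/29.
Summing M^2·P(M=x,N=y) over the conditioning event gives 136/29.
E[M^2 | N ∈ {2, 4}] = (136/29) / (19/29) = 136/19.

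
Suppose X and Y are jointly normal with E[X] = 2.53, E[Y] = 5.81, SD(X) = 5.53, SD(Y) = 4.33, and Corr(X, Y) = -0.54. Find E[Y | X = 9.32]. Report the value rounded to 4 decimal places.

2.9390

The regression of Y on X has slope ρ·σ_Y/σ_X and passes through (μ_X, μ_Y).
E[Y | X=9.32] = 5.81 + (-0.54)·(4.33/5.53)·(9.32 − (2.53)) = 5.81 + (-0.422821)·(6.79) = 2.9390.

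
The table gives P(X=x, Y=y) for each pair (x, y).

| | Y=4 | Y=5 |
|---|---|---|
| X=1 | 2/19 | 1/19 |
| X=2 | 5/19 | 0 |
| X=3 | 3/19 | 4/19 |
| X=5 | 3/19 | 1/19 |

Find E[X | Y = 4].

P(Y = 4) = 13/19.
Σ X·P over the event = 1·(2/19) + 2·(5/19) + 3·(3/19) + 5·(3/19) = 36/19.
E[X | Y = 4] = (36/19) / (13/19) = 36/13.

36/13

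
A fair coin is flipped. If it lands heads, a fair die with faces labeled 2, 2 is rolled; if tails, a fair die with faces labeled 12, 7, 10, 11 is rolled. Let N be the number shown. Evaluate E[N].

E[N | heads] = (2+2)/2 = 2.
E[N | tails] = (12+7+10+11)/4 = 10.
By the law of total expectation,
E[N] = (1/2)·(2) + (1/2)·(10) = 6.

6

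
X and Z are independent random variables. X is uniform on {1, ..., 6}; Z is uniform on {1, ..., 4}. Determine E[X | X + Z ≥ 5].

P(X + Z ≥ 5) = 3/4.
Summing X·P(x,y) over outcomes with X + Z ≥ 5 gives 37/12.
E[X | X + Z ≥ 5] = (37/12) / (3/4) = 37/9.

37/9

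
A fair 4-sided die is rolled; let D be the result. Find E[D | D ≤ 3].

2

Given D ≤ 3, D is equally likely to be any of {1, 2, 3}.
E[D | D ≤ 3] = (1 + 2 + 3) / 3 = 2.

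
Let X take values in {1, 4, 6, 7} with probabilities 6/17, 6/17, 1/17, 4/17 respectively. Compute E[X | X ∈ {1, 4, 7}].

P(X ∈ {1, 4, 7}) = 16/17.
Σ over the event: 1·6/17 + 4·6/17 + 7·4/17 = 58/17.
E[X | X ∈ {1, 4, 7}] = (58/17) / (16/17) = 29/8.

29/8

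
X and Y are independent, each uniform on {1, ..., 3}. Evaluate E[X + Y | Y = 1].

3

Outcomes with Y = 1: (1,1), (2,1), (3,1), each with probability 1/9.
E[X + Y | Y = 1] = (2 + 3 + 4) / 3 = 3.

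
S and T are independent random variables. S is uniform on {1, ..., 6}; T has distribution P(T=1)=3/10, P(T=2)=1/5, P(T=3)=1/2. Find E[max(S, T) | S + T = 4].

P(S + T = 4) = 1/6.
Summing max(S,T)·P(x,y) over outcomes with S + T = 4 gives 7/15.
E[max(S, T) | S + T = 4] = (7/15) / (1/6) = 14/5.

14/5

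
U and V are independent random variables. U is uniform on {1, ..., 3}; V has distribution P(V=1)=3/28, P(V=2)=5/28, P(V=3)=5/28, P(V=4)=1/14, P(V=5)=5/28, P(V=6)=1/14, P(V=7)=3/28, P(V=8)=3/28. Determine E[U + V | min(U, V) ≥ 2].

71/10

P(min(U, V) ≥ 2) = 25/42.
Summing (U+V)·P(x,y) over outcomes with min(U, V) ≥ 2 gives 355/84.
E[U + V | min(U, V) ≥ 2] = (355/84) / (25/42) = 71/10.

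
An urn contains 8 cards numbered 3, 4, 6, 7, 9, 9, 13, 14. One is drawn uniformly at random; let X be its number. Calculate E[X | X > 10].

27/2

P(X > 10) = 1/4.
Σ over the event: 13·1/8 + 14·1/8 = 27/8.
E[X | X > 10] = (27/8) / (1/4) = 27/2.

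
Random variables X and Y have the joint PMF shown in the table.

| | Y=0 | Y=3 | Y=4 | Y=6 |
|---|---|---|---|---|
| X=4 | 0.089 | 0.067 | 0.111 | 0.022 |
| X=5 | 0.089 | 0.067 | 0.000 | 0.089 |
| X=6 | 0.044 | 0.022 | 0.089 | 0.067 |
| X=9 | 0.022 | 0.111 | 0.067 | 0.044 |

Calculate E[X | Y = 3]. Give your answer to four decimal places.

6.4944

P(Y = 3) = 0.267.
Σ X·P over the event = 4·(0.067) + 5·(0.067) + 6·(0.022) + 9·(0.111) = 1.734.
E[X | Y = 3] = (1.734) / (0.267) = 6.4944.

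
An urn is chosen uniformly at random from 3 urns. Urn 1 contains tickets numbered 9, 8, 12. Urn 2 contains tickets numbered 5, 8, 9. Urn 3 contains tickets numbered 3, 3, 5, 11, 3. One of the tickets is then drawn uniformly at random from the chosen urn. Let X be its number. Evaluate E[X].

E[X | urn 1] = (9+8+12)/3 = 29/3.
E[X | urn 2] = (5+8+9)/3 = 22/3.
E[X | urn 3] = (3+3+5+11+3)/5 = 5.
By the law of total expectation,
E[X] = (1/3)·(29/3) + (1/3)·(22/3) + (1/3)·(5) = 22/3.

22/3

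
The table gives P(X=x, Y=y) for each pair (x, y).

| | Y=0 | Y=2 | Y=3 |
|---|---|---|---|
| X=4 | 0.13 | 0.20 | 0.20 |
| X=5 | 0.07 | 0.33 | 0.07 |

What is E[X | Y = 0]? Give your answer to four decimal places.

P(Y = 0) = 0.20.
Σ X·P over the event = 4·(0.13) + 5·(0.07) = 0.87.
E[X | Y = 0] = (0.87) / (0.20) = 4.3500.

4.3500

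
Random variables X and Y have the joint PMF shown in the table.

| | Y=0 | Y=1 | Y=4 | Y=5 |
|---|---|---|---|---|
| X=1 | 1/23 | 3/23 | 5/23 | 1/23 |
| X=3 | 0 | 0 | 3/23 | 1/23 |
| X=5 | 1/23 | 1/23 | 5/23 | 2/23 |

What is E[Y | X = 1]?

14/5

P(X = 1) = 10/23.
Σ Y·P over the event = 0·(1/23) + 1·(3/23) + 4·(5/23) + 5·(1/23) = 28/23.
E[Y | X = 1] = (28/23) / (10/23) = 14/5.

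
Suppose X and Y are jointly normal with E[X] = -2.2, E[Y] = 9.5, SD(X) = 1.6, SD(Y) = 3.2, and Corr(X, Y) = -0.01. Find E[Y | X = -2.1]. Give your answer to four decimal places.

9.4980

E[Y | X=x] = μ_Y + ρ(σ_Y/σ_X)(x − μ_X) for jointly normal variables.
E[Y | X=-2.1] = 9.5 + (-0.01)·(3.2/1.6)·(-2.1 − (-2.2)) = 9.5 + (-0.02)·(0.1) = 9.4980.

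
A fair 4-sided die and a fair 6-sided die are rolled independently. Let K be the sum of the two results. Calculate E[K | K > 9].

P(K > 9) = 1/24.
Σ over the event: 10·1/24 = 5/12.
E[K | K > 9] = (5/12) / (1/24) = 10.

10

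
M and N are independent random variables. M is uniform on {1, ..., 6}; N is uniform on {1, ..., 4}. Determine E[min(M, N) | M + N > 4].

43/18

P(M + N > 4) = 3/4.
Summing min(M,N)·P(x,y) over outcomes with M + N > 4 gives 43/24.
E[min(M, N) | M + N > 4] = (43/24) / (3/4) = 43/18.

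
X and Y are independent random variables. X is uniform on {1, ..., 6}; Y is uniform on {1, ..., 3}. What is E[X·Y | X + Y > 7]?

15

Outcomes with X + Y > 7: (5,3), (6,2), (6,3), each with probability 1/18.
E[X·Y | X + Y > 7] = (15 + 12 + 18) / 3 = 15.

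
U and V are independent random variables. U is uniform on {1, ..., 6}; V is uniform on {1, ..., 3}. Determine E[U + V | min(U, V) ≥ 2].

13/2

Outcomes with min(U, V) ≥ 2: (2,2), (2,3), (3,2), (3,3), (4,2), (4,3), (5,2), (5,3), (6,2), (6,3), each with probability 1/18.
E[U + V | min(U, V) ≥ 2] = (4 + 5 + 5 + 6 + 6 + 7 + 7 + 8 + 8 + 9) / 10 = 13/2.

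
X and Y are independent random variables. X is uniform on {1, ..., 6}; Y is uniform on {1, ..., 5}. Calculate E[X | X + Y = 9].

P(X + Y = 9) = 1/10.
Summing X·P(x,y) over outcomes with X + Y = 9 gives 1/2.
E[X | X + Y = 9] = (1/2) / (1/10) = 5.

5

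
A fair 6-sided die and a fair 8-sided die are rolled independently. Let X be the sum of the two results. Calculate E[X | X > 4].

P(X > 4) = 7/8.
E[X | X > 4] = (91/12) / (7/8) = 26/3.

26/3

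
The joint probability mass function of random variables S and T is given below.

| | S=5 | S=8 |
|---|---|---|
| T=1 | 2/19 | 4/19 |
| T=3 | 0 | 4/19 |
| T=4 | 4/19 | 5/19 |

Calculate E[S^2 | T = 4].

P(T = 4) = 9/19.
Σ S^2·P over the event = 25·(4/19) + 64·(5/19) = 420/19.
E[S^2 | T = 4] = (420/19) / (9/19) = 140/3.

140/3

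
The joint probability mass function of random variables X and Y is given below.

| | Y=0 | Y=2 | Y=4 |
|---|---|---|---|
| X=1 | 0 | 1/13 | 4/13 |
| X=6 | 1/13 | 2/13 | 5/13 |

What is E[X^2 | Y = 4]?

184/9

P(Y = 4) = 9/13.
Summing X^2·P(X=x,Y=y) over the conditioning event gives 184/13.
E[X^2 | Y = 4] = (184/13) / (9/13) = 184/9.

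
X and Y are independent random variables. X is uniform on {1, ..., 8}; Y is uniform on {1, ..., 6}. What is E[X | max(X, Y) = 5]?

35/9

Outcomes with max(X, Y) = 5: (1,5), (2,5), (3,5), (4,5), (5,1), (5,2), (5,3), (5,4), (5,5), each with probability 1/48.
E[X | max(X, Y) = 5] = (1 + 2 + 3 + 4 + 5 + 5 + 5 + 5 + 5) / 9 = 35/9.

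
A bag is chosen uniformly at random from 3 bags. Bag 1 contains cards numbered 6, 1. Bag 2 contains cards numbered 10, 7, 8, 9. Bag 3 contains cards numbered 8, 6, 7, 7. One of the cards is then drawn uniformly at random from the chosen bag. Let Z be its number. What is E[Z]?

E[Z | bag 1] = (6+1)/2 = 7/2.
E[Z | bag 2] = (10+7+8+9)/4 = 17/2.
E[Z | bag 3] = (8+6+7+7)/4 = 7.
By the law of total expectation,
E[Z] = (1/3)·(7/2) + (1/3)·(17/2) + (1/3)·(7) = 19/3.

19/3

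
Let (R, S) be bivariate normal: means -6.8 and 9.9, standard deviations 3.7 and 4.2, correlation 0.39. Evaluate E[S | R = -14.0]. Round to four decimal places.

The regression of S on R has slope ρ·σ_S/σ_R and passes through (μ_R, μ_S).
E[S | R=-14.0] = 9.9 + (0.39)·(4.2/3.7)·(-14.0 − (-6.8)) = 9.9 + (0.442703)·(-7.2) = 6.7125.

6.7125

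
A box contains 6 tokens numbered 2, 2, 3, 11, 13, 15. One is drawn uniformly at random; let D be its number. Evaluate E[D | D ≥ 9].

P(D ≥ 9) = 1/2.
Σ over the event: 11·1/6 + 13·1/6 + 15·1/6 = 13/2.
E[D | D ≥ 9] = (13/2) / (1/2) = 13.

13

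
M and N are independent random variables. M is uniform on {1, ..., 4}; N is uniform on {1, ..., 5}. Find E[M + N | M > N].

Outcomes with M > N: (2,1), (3,1), (3,2), (4,1), (4,2), (4,3), each with probability 1/20.
E[M + N | M > N] = (3 + 4 + 5 + 5 + 6 + 7) / 6 = 5.

5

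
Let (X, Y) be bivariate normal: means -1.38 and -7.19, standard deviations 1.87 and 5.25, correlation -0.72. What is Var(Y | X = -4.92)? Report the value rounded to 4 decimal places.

The conditional variance in a bivariate normal is σ_Y²(1 − ρ²), independent of x.
Var(Y | X=-4.92) = (5.25)²·(1 − (-0.72)²) = 27.5625·0.4816 = 13.2741.

13.2741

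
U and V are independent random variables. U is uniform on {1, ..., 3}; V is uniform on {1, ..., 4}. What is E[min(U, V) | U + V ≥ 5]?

13/6

Outcomes with U + V ≥ 5: (1,4), (2,3), (2,4), (3,2), (3,3), (3,4), each with probability 1/12.
E[min(U, V) | U + V ≥ 5] = (1 + 2 + 2 + 2 + 3 + 3) / 6 = 13/6.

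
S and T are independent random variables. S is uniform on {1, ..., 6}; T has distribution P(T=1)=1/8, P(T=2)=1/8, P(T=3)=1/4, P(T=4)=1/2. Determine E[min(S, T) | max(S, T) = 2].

P(max(S, T) = 2) = 1/16.
Summing min(S,T)·P(x,y) over outcomes with max(S, T) = 2 gives 1/12.
E[min(S, T) | max(S, T) = 2] = (1/12) / (1/16) = 4/3.

4/3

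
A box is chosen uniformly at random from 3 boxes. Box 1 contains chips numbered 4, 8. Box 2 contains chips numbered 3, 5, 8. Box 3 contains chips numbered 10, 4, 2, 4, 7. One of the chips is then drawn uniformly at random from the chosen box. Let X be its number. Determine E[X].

E[X | box 1] = (4+8)/2 = 6.
E[X | box 2] = (3+5+8)/3 = 16/3.
E[X | box 3] = (10+4+2+4+7)/5 = 27/5.
E[X] = (1/3)·(6) + (1/3)·(16/3) + (1/3)·(27/5) = 251/45.

251/45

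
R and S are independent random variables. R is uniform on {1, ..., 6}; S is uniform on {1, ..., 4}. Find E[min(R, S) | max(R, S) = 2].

Outcomes with max(R, S) = 2: (1,2), (2,1), (2,2), each with probability 1/24.
E[min(R, S) | max(R, S) = 2] = (1 + 1 + 2) / 3 = 4/3.

4/3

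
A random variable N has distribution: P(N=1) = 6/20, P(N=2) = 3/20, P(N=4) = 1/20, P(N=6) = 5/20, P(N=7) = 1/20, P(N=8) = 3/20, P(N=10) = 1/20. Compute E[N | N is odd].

13/7

P(N is odd) = 7/20.
Σ over the event: 1·3/10 + 7·1/20 = 13/20.
E[N | N is odd] = (13/20) / (7/20) = 13/7.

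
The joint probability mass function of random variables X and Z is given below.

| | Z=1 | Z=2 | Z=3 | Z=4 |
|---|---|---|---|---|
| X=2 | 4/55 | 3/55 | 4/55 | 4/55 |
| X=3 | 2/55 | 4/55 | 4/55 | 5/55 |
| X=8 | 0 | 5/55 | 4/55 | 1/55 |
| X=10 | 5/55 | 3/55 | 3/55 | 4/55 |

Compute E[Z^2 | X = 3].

P(X = 3) = 3/11.
Σ Z^2·P over the event = 1·(2/55) + 4·(4/55) + 9·(4/55) + 16·(5/55) = 134/55.
E[Z^2 | X = 3] = (134/55) / (3/11) = 134/15.

134/15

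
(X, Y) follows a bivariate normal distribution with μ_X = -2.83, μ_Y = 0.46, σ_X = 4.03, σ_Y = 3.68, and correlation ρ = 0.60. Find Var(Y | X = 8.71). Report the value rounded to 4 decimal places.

8.6671

Var(Y | X=x) = (1 − ρ²)·σ_Y².
Var(Y | X=8.71) = (3.68)²·(1 − (0.60)²) = 13.5424·0.64 = 8.6671.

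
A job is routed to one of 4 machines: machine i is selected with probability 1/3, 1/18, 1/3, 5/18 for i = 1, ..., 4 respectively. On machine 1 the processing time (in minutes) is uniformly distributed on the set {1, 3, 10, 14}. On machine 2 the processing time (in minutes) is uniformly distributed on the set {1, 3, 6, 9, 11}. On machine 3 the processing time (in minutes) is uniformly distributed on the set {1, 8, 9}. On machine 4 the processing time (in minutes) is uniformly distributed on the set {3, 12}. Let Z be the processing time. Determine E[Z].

27/4

E[Z | machine 1] = (1+3+10+14)/4 = 7.
E[Z | machine 2] = (1+3+6+9+11)/5 = 6.
E[Z | machine 3] = (1+8+9)/3 = 6.
E[Z | machine 4] = (3+12)/2 = 15/2.
By the law of total expectation,
E[Z] = (1/3)·(7) + (1/18)·(6) + (1/3)·(6) + (5/18)·(15/2) = 27/4.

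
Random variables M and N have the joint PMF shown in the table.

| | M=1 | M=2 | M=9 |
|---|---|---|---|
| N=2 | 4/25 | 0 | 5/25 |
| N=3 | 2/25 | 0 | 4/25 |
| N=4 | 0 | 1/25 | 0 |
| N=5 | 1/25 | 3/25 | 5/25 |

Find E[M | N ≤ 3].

P(N ≤ 3) = 3/5.
Σ M·P over the event = 1·(4/25) + 1·(2/25) + 9·(5/25) + 9·(4/25) = 87/25.
E[M | N ≤ 3] = (87/25) / (3/5) = 29/5.

29/5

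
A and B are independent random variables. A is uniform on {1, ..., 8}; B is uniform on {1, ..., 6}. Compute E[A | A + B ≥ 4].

P(A + B ≥ 4) = 15/16.
Summing A·P(x,y) over outcomes with A + B ≥ 4 gives 53/12.
E[A | A + B ≥ 4] = (53/12) / (15/16) = 212/45.

212/45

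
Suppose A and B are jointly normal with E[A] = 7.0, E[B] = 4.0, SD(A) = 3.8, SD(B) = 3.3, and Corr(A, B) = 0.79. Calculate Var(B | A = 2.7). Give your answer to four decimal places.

For a bivariate normal, Var(B | A=x) = σ_B²(1 − ρ²).
Var(B | A=2.7) = (3.3)²·(1 − (0.79)²) = 10.89·0.3759 = 4.0936.

4.0936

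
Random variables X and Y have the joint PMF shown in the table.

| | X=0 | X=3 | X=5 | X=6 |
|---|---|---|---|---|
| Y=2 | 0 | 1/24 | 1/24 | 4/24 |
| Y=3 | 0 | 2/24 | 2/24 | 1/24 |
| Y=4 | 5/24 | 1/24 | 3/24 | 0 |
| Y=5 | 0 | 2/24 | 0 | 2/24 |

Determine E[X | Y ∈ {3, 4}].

20/7

P(Y ∈ {3, 4}) = 7/12.
Σ X·P over the event = 0·(5/24) + 3·(2/24) + 3·(1/24) + 5·(2/24) + 5·(3/24) + 6·(1/24) = 5/3.
E[X | Y ∈ {3, 4}] = (5/3) / (7/12) = 20/7.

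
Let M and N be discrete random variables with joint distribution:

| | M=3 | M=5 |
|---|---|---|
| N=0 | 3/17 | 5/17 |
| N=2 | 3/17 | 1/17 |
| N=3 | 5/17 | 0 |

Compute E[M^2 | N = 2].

P(N = 2) = 4/17.
Σ M^2·P over the event = 9·(3/17) + 25·(1/17) = 52/17.
E[M^2 | N = 2] = (52/17) / (4/17) = 13.

13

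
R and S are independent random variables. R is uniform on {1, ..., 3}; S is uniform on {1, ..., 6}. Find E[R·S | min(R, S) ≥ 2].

P(min(R, S) ≥ 2) = 5/9.
Summing RS·P(x,y) over outcomes with min(R, S) ≥ 2 gives 50/9.
E[R·S | min(R, S) ≥ 2] = (50/9) / (5/9) = 10.

10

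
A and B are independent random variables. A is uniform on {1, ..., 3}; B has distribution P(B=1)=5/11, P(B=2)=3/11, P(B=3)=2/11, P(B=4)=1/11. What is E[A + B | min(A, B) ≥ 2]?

P(min(A, B) ≥ 2) = 4/11.
Summing (A+B)·P(x,y) over outcomes with min(A, B) ≥ 2 gives 62/33.
E[A + B | min(A, B) ≥ 2] = (62/33) / (4/11) = 31/6.

31/6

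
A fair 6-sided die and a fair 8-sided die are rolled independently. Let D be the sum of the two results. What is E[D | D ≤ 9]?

P(D ≤ 9) = 11/16.
Σ over the event: 2·1/48 + 3·1/24 + 4·1/16 + 5·1/12 + 6·5/48 + 7·1/8 + 8·1/8 + 9·1/8 = 107/24.
E[D | D ≤ 9] = (107/24) / (11/16) = 214/33.

214/33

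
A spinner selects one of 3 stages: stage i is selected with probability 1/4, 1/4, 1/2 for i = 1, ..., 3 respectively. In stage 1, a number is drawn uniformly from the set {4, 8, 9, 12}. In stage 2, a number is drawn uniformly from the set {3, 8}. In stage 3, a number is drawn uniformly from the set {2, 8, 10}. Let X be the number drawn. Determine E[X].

E[X | stage 1] = (4+8+9+12)/4 = 33/4.
E[X | stage 2] = (3+8)/2 = 11/2.
E[X | stage 3] = (2+8+10)/3 = 20/3.
By the law of total expectation,
E[X] = (1/4)·(33/4) + (1/4)·(11/2) + (1/2)·(20/3) = 325/48.

325/48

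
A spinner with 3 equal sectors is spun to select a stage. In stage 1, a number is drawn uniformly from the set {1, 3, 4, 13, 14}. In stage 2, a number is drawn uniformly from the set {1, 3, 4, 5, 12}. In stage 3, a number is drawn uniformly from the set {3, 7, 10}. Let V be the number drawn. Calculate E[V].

56/9

E[V | stage 1] = (1+3+4+13+14)/5 = 7.
E[V | stage 2] = (1+3+4+5+12)/5 = 5.
E[V | stage 3] = (3+7+10)/3 = 20/3.
E[V] = (1/3)·(7) + (1/3)·(5) + (1/3)·(20/3) = 56/9.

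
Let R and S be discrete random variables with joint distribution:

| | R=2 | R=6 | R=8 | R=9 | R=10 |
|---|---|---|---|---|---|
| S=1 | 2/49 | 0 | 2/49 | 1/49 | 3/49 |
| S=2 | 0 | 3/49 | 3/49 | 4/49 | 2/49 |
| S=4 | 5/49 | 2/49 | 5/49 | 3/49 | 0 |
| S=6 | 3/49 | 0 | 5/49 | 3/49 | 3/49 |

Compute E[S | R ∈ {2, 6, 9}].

93/26

P(R ∈ {2, 6, 9}) = 26/49.
Summing S·P(R=x,S=y) over the conditioning event gives 93/49.
E[S | R ∈ {2, 6, 9}] = (93/49) / (26/49) = 93/26.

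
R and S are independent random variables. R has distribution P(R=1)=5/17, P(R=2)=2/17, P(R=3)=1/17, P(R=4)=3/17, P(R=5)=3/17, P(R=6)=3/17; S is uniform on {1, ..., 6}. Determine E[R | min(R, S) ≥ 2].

13/3

P(min(R, S) ≥ 2) = 10/17.
Summing R·P(x,y) over outcomes with min(R, S) ≥ 2 gives 130/51.
E[R | min(R, S) ≥ 2] = (130/51) / (10/17) = 13/3.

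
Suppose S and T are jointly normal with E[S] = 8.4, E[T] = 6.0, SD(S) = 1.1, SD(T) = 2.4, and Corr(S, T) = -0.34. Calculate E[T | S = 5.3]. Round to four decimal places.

The regression of T on S has slope ρ·σ_T/σ_S and passes through (μ_S, μ_T).
E[T | S=5.3] = 6.0 + (-0.34)·(2.4/1.1)·(5.3 − (8.4)) = 6.0 + (-0.74182)·(-3.1) = 8.2996.

8.2996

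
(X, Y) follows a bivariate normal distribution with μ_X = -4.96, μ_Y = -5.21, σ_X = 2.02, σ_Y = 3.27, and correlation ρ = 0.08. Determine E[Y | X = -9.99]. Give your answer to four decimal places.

The regression of Y on X has slope ρ·σ_Y/σ_X and passes through (μ_X, μ_Y).
E[Y | X=-9.99] = -5.21 + (0.08)·(3.27/2.02)·(-9.99 − (-4.96)) = -5.21 + (0.1295)·(-5.03) = -5.8614.

-5.8614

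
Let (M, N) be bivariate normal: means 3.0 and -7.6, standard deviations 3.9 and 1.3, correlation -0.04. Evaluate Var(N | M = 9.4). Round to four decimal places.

1.6873

The conditional variance in a bivariate normal is σ_N²(1 − ρ²), independent of x.
Var(N | M=9.4) = (1.3)²·(1 − (-0.04)²) = 1.69·0.9984 = 1.6873.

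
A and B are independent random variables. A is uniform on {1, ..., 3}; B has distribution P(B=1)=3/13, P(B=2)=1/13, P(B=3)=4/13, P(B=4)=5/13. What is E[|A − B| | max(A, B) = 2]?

4/5

P(max(A, B) = 2) = 5/39.
Summing |A−B|·P(x,y) over outcomes with max(A, B) = 2 gives 4/39.
E[|A − B| | max(A, B) = 2] = (4/39) / (5/39) = 4/5.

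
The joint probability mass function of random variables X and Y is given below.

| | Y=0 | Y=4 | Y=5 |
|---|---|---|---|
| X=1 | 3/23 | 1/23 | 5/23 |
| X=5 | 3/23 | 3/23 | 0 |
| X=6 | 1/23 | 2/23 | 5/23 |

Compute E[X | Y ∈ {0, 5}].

P(Y ∈ {0, 5}) = 17/23.
Σ X·P over the event = 1·(3/23) + 1·(5/23) + 5·(3/23) + 6·(1/23) + 6·(5/23) = 59/23.
E[X | Y ∈ {0, 5}] = (59/23) / (17/23) = 59/17.

59/17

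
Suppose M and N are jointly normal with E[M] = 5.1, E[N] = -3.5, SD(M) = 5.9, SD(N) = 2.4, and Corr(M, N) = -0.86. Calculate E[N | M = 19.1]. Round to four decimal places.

The regression of N on M has slope ρ·σ_N/σ_M and passes through (μ_M, μ_N).
E[N | M=19.1] = -3.5 + (-0.86)·(2.4/5.9)·(19.1 − (5.1)) = -3.5 + (-0.34983)·(14) = -8.3976.

-8.3976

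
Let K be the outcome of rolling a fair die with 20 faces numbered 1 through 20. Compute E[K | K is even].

Given K is even, K is equally likely to be any of {2, 4, 6, 8, 10, 12, 14, 16, 18, 20}.
E[K | K is even] = (2 + 4 + 6 + 8 + 10 + 12 + 14 + 16 + 18 + 20) / 10 = 11.

11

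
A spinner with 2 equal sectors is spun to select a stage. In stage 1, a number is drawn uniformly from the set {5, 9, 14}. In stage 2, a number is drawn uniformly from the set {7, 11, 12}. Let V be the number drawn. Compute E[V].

29/3

E[V | stage 1] = (5+9+14)/3 = 28/3.
E[V | stage 2] = (7+11+12)/3 = 10.
E[V] = (1/2)·(28/3) + (1/2)·(10) = 29/3.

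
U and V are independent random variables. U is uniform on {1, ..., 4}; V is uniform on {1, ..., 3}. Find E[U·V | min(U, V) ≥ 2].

Outcomes with min(U, V) ≥ 2: (2,2), (2,3), (3,2), (3,3), (4,2), (4,3), each with probability 1/12.
E[U·V | min(U, V) ≥ 2] = (4 + 6 + 6 + 9 + 8 + 12) / 6 = 15/2.

15/2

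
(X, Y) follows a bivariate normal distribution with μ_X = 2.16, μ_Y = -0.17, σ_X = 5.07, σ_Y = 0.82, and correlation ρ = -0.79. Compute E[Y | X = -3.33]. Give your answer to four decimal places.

For a bivariate normal, E[Y | X=x] = μ_Y + ρ·(σ_Y/σ_X)·(x − μ_X).
E[Y | X=-3.33] = -0.17 + (-0.79)·(0.82/5.07)·(-3.33 − (2.16)) = -0.17 + (-0.12777)·(-5.49) = 0.5315.

0.5315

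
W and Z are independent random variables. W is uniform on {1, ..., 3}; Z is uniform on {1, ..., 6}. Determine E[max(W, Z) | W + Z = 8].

Outcomes with W + Z = 8: (2,6), (3,5), each with probability 1/18.
E[max(W, Z) | W + Z = 8] = (6 + 5) / 2 = 11/2.

11/2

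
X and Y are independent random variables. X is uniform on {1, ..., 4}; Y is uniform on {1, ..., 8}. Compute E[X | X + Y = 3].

3/2

Outcomes with X + Y = 3: (1,2), (2,1), each with probability 1/32.
E[X | X + Y = 3] = (1 + 2) / 2 = 3/2.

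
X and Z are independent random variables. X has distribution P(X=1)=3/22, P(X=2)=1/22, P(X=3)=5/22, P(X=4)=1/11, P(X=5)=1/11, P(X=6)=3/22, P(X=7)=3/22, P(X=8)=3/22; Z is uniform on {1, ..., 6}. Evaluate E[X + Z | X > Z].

P(X > Z) = 19/33.
Summing (X+Z)·P(x,y) over outcomes with X > Z gives 225/44.
E[X + Z | X > Z] = (225/44) / (19/33) = 675/76.

675/76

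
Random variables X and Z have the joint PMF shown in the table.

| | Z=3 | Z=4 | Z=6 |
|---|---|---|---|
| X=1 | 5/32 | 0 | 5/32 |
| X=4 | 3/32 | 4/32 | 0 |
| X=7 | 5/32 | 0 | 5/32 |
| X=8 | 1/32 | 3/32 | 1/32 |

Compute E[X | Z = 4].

P(Z = 4) = 7/32.
Σ X·P over the event = 4·(4/32) + 8·(3/32) = 5/4.
E[X | Z = 4] = (5/4) / (7/32) = 40/7.

40/7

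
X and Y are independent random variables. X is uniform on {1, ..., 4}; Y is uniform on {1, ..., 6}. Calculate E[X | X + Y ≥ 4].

P(X + Y ≥ 4) = 7/8.
Summing X·P(x,y) over outcomes with X + Y ≥ 4 gives 7/3.
E[X | X + Y ≥ 4] = (7/3) / (7/8) = 8/3.

8/3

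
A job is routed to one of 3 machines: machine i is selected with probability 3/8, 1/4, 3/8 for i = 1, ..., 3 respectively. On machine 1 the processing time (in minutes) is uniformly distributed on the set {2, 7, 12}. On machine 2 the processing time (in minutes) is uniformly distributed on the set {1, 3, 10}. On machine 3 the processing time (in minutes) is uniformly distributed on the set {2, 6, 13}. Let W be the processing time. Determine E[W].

77/12

E[W | machine 1] = (2+7+12)/3 = 7.
E[W | machine 2] = (1+3+10)/3 = 14/3.
E[W | machine 3] = (2+6+13)/3 = 7.
E[W] = (3/8)·(7) + (1/4)·(14/3) + (3/8)·(7) = 77/12.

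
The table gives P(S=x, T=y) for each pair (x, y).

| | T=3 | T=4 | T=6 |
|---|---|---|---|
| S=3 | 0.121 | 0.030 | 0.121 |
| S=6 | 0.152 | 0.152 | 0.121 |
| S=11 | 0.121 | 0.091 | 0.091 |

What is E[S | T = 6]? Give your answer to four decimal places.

6.2763

P(T = 6) = 0.333.
Summing S·P(S=x,T=y) over the conditioning event gives 2.090.
E[S | T = 6] = (2.090) / (0.333) = 6.2763.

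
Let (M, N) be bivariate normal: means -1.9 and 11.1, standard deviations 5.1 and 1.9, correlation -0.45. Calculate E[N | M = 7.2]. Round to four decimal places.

E[N | M=x] = μ_N + ρ(σ_N/σ_M)(x − μ_M) for jointly normal variables.
E[N | M=7.2] = 11.1 + (-0.45)·(1.9/5.1)·(7.2 − (-1.9)) = 11.1 + (-0.16765)·(9.1) = 9.5744.

9.5744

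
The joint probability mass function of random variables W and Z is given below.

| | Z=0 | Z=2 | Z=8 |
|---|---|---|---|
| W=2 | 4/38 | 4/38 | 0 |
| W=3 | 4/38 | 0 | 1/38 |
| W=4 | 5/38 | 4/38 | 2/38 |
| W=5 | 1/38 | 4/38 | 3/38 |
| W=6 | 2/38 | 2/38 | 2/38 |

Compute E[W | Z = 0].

57/16

P(Z = 0) = 8/19.
Σ W·P over the event = 2·(4/38) + 3·(4/38) + 4·(5/38) + 5·(1/38) + 6·(2/38) = 3/2.
E[W | Z = 0] = (3/2) / (8/19) = 57/16.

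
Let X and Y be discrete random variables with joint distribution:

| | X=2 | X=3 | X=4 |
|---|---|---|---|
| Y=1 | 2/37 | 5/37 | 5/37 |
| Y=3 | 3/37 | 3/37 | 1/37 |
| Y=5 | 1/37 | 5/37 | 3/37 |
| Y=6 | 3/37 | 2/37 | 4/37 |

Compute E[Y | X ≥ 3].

P(X ≥ 3) = 28/37.
Σ Y·P over the event = 1·(5/37) + 3·(3/37) + 5·(5/37) + 6·(2/37) + 1·(5/37) + 3·(1/37) + 5·(3/37) + 6·(4/37) = 98/37.
E[Y | X ≥ 3] = (98/37) / (28/37) = 7/2.

7/2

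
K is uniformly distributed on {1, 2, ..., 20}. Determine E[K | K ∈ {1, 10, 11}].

P(K ∈ {1, 10, 11}) = 3/20.
Σ over the event: 1·1/20 + 10·1/20 + 11·1/20 = 11/10.
E[K | K ∈ {1, 10, 11}] = (11/10) / (3/20) = 22/3.

22/3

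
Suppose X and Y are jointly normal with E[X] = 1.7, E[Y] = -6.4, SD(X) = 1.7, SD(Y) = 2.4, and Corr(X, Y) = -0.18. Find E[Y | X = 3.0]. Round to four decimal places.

-6.7304

For a bivariate normal, E[Y | X=x] = μ_Y + ρ·(σ_Y/σ_X)·(x − μ_X).
E[Y | X=3.0] = -6.4 + (-0.18)·(2.4/1.7)·(3.0 − (1.7)) = -6.4 + (-0.25412)·(1.3) = -6.7304.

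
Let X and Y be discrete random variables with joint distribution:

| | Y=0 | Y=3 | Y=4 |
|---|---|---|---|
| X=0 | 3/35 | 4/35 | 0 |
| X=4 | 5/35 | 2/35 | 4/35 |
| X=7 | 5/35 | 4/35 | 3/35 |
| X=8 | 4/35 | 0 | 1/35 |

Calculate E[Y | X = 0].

P(X = 0) = 1/5.
Σ Y·P over the event = 0·(3/35) + 3·(4/35) = 12/35.
E[Y | X = 0] = (12/35) / (1/5) = 12/7.

12/7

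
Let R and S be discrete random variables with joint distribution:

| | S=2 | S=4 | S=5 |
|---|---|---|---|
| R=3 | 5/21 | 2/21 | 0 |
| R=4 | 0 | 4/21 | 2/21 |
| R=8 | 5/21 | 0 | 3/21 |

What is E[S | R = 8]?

25/8

P(R = 8) = 8/21.
Σ S·P over the event = 2·(5/21) + 5·(3/21) = 25/21.
E[S | R = 8] = (25/21) / (8/21) = 25/8.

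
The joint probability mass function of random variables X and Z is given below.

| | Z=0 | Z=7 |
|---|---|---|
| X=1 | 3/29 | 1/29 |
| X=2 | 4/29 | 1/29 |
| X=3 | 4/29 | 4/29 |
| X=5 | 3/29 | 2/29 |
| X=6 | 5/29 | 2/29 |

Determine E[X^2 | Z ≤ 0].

P(Z ≤ 0) = 19/29.
Summing X^2·P(X=x,Z=y) over the conditioning event gives 310/29.
E[X^2 | Z ≤ 0] = (310/29) / (19/29) = 310/19.

310/19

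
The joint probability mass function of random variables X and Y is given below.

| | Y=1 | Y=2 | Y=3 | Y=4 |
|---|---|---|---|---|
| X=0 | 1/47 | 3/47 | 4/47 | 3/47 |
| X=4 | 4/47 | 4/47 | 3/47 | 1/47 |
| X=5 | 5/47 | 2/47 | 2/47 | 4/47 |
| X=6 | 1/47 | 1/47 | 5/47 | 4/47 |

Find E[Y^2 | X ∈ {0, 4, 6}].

137/17

P(X ∈ {0, 4, 6}) = 34/47.
Summing Y^2·P(X=x,Y=y) over the conditioning event gives 274/47.
E[Y^2 | X ∈ {0, 4, 6}] = (274/47) / (34/47) = 137/17.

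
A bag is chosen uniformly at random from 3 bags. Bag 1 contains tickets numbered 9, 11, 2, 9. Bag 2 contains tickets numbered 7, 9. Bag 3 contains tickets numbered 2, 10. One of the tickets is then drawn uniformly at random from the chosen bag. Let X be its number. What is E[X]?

E[X | bag 1] = (9+11+2+9)/4 = 31/4.
E[X | bag 2] = (7+9)/2 = 8.
E[X | bag 3] = (2+10)/2 = 6.
By the law of total expectation,
E[X] = (1/3)·(31/4) + (1/3)·(8) + (1/3)·(6) = 29/4.

29/4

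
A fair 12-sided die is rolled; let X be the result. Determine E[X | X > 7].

Given X > 7, X is equally likely to be any of {8, 9, 10, 11, 12}.
E[X | X > 7] = (8 + 9 + 10 + 11 + 12) / 5 = 10.

10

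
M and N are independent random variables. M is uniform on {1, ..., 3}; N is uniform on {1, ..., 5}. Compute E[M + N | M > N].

4

P(M > N) = 1/5.
Summing (M+N)·P(x,y) over outcomes with M > N gives 4/5.
E[M + N | M > N] = (4/5) / (1/5) = 4.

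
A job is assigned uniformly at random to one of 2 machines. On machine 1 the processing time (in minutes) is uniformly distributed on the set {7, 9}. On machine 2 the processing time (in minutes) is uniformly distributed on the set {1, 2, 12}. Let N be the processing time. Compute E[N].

E[N | machine 1] = (7+9)/2 = 8.
E[N | machine 2] = (1+2+12)/3 = 5.
E[N] = (1/2)·(8) + (1/2)·(5) = 13/2.

13/2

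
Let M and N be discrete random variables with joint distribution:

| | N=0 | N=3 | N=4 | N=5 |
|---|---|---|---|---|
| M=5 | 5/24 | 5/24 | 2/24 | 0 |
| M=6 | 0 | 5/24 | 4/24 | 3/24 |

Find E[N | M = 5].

23/12

P(M = 5) = 1/2.
Σ N·P over the event = 0·(5/24) + 3·(5/24) + 4·(2/24) = 23/24.
E[N | M = 5] = (23/24) / (1/2) = 23/12.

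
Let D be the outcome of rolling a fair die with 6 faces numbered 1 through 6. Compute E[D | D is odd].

Given D is odd, D is equally likely to be any of {1, 3, 5}.
E[D | D is odd] = (1 + 3 + 5) / 3 = 3.

3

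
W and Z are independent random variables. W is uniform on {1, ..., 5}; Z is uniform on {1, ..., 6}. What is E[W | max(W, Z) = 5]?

35/9

P(max(W, Z) = 5) = 3/10.
Summing W·P(x,y) over outcomes with max(W, Z) = 5 gives 7/6.
E[W | max(W, Z) = 5] = (7/6) / (3/10) = 35/9.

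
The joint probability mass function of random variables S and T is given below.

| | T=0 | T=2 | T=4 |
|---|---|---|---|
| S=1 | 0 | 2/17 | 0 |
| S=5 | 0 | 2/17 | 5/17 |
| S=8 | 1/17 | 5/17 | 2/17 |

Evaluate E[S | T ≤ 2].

P(T ≤ 2) = 10/17.
Σ S·P over the event = 1·(2/17) + 5·(2/17) + 8·(1/17) + 8·(5/17) = 60/17.
E[S | T ≤ 2] = (60/17) / (10/17) = 6.

6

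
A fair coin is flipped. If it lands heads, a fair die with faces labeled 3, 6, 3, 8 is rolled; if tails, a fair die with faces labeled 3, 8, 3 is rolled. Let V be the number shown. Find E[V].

29/6

E[V | heads] = (3+6+3+8)/4 = 5.
E[V | tails] = (3+8+3)/3 = 14/3.
E[V] = (1/2)·(5) + (1/2)·(14/3) = 29/6.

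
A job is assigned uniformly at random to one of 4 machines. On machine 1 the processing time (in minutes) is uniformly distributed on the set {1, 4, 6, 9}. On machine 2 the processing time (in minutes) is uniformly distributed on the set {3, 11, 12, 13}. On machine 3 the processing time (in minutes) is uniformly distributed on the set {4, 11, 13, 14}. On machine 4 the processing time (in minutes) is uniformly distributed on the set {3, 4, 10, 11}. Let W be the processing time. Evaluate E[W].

E[W | machine 1] = (1+4+6+9)/4 = 5.
E[W | machine 2] = (3+11+12+13)/4 = 39/4.
E[W | machine 3] = (4+11+13+14)/4 = 21/2.
E[W | machine 4] = (3+4+10+11)/4 = 7.
By the law of total expectation,
E[W] = (1/4)·(5) + (1/4)·(39/4) + (1/4)·(21/2) + (1/4)·(7) = 129/16.

129/16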